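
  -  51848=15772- 67620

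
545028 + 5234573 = 5779601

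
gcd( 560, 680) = 40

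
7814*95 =742330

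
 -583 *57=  - 33231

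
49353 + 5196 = 54549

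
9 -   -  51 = 60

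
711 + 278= 989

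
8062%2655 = 97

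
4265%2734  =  1531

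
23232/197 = 117+ 183/197  =  117.93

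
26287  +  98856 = 125143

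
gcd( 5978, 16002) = 14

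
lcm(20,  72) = 360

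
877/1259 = 877/1259 = 0.70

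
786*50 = 39300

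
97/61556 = 97/61556 = 0.00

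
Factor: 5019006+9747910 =2^2*29^1*127301^1 = 14766916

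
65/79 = 65/79 = 0.82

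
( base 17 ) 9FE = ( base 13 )13ca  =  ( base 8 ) 5466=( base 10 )2870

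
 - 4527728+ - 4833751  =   - 9361479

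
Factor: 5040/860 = 252/43 = 2^2* 3^2 * 7^1*43^ ( - 1 )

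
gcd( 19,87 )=1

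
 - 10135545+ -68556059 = - 78691604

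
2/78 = 1/39 = 0.03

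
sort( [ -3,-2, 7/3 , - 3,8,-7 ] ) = [- 7, -3,  -  3,-2, 7/3, 8 ] 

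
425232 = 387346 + 37886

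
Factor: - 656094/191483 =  -2^1*3^1*43^1 * 419^ (-1 )*457^(  -  1)*2543^1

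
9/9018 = 1/1002 = 0.00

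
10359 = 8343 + 2016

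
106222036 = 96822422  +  9399614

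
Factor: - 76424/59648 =-2^( - 5)* 41^1 = - 41/32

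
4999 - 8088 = - 3089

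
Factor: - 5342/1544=- 2^(  -  2) * 193^( - 1) * 2671^1 = - 2671/772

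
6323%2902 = 519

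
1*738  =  738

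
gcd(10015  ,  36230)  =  5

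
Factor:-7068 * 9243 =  - 2^2*3^3*13^1*19^1*31^1 * 79^1 = -65329524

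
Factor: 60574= 2^1*31^1*977^1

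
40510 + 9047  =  49557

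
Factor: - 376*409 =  - 2^3 * 47^1*409^1 = - 153784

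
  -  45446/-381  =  119 + 107/381 = 119.28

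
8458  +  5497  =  13955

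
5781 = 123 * 47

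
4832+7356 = 12188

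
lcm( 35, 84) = 420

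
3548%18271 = 3548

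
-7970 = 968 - 8938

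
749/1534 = 749/1534 = 0.49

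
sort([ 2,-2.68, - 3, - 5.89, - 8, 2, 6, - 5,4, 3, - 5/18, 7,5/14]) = [ - 8, - 5.89, - 5,-3,  -  2.68, - 5/18,5/14, 2,2,  3, 4,6,7 ] 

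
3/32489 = 3/32489 = 0.00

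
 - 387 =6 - 393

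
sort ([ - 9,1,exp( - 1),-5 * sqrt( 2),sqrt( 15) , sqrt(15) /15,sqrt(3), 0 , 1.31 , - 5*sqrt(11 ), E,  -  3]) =[ - 5 * sqrt(11 ),-9, - 5*sqrt (2 ),-3 , 0,sqrt( 15 )/15,exp( - 1), 1, 1.31 , sqrt(3) , E,sqrt(15) ]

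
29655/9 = 3295 = 3295.00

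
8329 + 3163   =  11492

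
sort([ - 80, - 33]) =[ - 80, -33]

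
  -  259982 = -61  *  4262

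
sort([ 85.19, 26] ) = [26,85.19 ]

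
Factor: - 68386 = - 2^1*31^1* 1103^1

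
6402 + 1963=8365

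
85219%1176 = 547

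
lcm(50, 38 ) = 950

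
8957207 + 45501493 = 54458700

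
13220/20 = 661=661.00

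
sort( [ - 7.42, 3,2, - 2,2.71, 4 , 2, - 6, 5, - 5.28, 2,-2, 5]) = [ - 7.42,  -  6, - 5.28, - 2, - 2,  2, 2,2, 2.71, 3, 4, 5, 5]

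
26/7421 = 26/7421 = 0.00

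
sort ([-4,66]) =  [-4,66 ]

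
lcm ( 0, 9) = 0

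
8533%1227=1171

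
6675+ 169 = 6844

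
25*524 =13100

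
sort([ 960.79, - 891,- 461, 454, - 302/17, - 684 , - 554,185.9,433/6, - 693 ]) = [-891, - 693 , - 684, - 554, - 461, - 302/17, 433/6,185.9,454 , 960.79]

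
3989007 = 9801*407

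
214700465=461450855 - 246750390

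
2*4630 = 9260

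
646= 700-54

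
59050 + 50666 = 109716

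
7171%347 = 231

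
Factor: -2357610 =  - 2^1*3^1*5^1*89^1*883^1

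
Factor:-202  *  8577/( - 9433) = 1732554/9433 = 2^1*3^2*101^1* 953^1*9433^( - 1)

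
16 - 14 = 2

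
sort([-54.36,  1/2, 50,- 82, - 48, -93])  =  [  -  93, - 82,-54.36, - 48,1/2,50 ] 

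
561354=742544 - 181190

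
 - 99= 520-619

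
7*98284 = 687988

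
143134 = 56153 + 86981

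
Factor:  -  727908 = - 2^2*3^1*60659^1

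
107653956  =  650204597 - 542550641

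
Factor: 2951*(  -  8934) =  - 2^1*3^1*13^1*227^1*1489^1 =- 26364234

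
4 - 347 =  - 343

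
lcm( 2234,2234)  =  2234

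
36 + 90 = 126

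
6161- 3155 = 3006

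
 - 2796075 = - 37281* 75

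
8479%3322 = 1835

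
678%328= 22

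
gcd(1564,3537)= 1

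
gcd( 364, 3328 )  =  52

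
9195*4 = 36780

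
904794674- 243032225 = 661762449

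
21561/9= 7187/3 = 2395.67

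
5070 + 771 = 5841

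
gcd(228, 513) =57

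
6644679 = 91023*73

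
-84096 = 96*(- 876 )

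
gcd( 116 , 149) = 1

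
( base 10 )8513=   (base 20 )115D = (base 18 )184h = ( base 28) ao1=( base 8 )20501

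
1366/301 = 4 + 162/301 = 4.54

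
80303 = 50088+30215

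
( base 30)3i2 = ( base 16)caa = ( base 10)3242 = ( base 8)6252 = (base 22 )6F8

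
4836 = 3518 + 1318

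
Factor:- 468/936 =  - 2^( - 1) = - 1/2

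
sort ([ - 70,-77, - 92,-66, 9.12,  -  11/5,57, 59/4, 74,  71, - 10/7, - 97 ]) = [ - 97,-92,-77, - 70 , - 66, - 11/5, - 10/7, 9.12,59/4,  57  ,  71  ,  74 ]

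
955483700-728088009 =227395691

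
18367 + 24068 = 42435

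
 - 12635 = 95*(-133 ) 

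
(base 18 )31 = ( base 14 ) 3D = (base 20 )2f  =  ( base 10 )55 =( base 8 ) 67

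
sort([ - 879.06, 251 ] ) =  [ - 879.06, 251 ] 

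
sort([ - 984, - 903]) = [  -  984, - 903]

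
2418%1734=684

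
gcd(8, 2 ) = 2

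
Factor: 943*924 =871332 = 2^2 * 3^1*7^1*11^1*23^1* 41^1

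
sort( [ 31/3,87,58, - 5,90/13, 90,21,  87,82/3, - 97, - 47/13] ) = [ - 97, - 5, - 47/13  ,  90/13,31/3,21 , 82/3,58,87,87,90]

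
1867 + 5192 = 7059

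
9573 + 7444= 17017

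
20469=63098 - 42629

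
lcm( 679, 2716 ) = 2716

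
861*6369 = 5483709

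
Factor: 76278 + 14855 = 91133  =  7^1*47^1*277^1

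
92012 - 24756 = 67256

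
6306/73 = 6306/73 = 86.38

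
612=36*17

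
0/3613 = 0 = 0.00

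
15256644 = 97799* 156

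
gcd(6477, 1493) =1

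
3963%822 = 675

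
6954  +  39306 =46260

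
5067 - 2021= 3046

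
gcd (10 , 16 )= 2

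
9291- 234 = 9057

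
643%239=165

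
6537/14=466 + 13/14 = 466.93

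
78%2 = 0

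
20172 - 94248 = - 74076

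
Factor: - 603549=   -  3^2*67061^1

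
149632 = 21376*7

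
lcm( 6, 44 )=132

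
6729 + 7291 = 14020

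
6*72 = 432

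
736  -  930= - 194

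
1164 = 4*291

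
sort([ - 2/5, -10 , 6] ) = [ - 10, - 2/5, 6] 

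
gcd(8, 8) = 8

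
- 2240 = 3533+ - 5773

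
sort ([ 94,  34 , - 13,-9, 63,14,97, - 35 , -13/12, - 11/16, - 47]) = [ - 47, - 35, - 13 ,-9, - 13/12 , - 11/16, 14, 34 , 63, 94,  97]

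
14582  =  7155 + 7427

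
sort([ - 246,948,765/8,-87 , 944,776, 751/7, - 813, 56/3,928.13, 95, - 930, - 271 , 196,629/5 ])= [ - 930,  -  813, - 271,-246, - 87,56/3,95,765/8,751/7,629/5, 196,776,  928.13, 944,948] 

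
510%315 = 195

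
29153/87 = 335+8/87 = 335.09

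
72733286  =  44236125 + 28497161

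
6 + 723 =729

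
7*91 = 637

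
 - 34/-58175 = 34/58175 = 0.00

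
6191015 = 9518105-3327090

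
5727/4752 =1909/1584= 1.21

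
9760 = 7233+2527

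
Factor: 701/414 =2^( - 1 )*3^(- 2)* 23^( - 1)*701^1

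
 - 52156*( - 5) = 260780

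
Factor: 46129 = 163^1 * 283^1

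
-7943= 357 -8300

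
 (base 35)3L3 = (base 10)4413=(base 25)71d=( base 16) 113D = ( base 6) 32233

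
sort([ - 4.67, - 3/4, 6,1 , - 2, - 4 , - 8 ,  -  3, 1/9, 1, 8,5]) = [ - 8,  -  4.67, - 4, - 3, - 2, - 3/4, 1/9,1,1 , 5, 6, 8 ]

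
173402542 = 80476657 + 92925885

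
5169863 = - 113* ( - 45751) 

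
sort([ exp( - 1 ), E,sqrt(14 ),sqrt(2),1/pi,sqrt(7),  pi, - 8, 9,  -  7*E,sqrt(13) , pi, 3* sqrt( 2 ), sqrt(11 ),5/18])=[ - 7*E, - 8, 5/18,1/pi, exp( -1),sqrt(2 ),sqrt ( 7 ), E,pi, pi,sqrt(11), sqrt( 13 ),sqrt( 14),3*sqrt(2 ),9 ]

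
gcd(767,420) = 1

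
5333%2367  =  599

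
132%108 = 24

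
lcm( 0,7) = 0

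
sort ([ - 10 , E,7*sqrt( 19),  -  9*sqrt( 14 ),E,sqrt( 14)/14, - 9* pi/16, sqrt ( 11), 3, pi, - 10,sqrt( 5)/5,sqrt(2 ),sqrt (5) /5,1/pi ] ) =[ - 9*sqrt(14 ),-10, - 10, -9*pi/16,sqrt( 14) /14,1/pi,sqrt( 5)/5,sqrt( 5 ) /5, sqrt(2),E,E,3,pi, sqrt(11 ), 7*sqrt( 19) ] 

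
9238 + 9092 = 18330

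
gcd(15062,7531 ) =7531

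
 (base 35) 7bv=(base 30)9TL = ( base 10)8991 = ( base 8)21437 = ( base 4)2030133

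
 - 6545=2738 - 9283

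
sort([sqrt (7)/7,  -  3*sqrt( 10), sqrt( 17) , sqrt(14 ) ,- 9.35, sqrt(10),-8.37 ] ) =[ - 3*sqrt( 10),-9.35,-8.37,sqrt( 7 )/7, sqrt( 10 ), sqrt( 14),sqrt( 17)]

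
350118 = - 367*( - 954 ) 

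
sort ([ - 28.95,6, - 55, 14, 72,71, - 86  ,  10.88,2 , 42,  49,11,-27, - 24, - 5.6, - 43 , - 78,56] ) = [ - 86, -78,-55,-43,  -  28.95, - 27, - 24, - 5.6,2, 6,10.88,11,14, 42,49,56, 71,  72]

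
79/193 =79/193=0.41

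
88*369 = 32472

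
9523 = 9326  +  197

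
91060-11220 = 79840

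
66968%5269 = 3740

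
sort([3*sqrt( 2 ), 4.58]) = [ 3*sqrt(2), 4.58]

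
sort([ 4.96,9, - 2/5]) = [  -  2/5,4.96,9 ] 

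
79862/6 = 39931/3 = 13310.33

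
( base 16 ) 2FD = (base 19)225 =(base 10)765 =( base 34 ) MH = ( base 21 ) 1f9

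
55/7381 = 5/671= 0.01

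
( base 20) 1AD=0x265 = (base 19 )1D5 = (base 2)1001100101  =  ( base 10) 613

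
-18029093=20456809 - 38485902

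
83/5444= 83/5444 = 0.02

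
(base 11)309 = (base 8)564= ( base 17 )14f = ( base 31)c0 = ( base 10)372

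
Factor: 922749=3^1*307583^1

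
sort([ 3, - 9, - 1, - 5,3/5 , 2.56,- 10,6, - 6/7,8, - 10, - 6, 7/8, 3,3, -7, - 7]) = [ - 10,-10, - 9 , - 7,- 7 ,- 6, - 5, - 1,-6/7, 3/5, 7/8,2.56,3,3,3, 6,  8 ] 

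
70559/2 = 70559/2 = 35279.50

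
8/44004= 2/11001 =0.00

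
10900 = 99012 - 88112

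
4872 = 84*58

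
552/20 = 27+3/5 =27.60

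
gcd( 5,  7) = 1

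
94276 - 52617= 41659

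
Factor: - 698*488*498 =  - 169630752 = - 2^5*3^1*61^1*83^1*349^1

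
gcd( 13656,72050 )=2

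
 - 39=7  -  46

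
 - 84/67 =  - 2 + 50/67  =  -  1.25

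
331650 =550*603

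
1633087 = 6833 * 239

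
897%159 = 102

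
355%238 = 117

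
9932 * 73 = 725036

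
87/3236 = 87/3236 = 0.03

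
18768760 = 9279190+9489570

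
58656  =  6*9776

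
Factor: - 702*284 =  - 2^3*3^3 * 13^1*71^1 = - 199368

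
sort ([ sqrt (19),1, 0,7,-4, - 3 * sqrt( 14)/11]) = [- 4, - 3*sqrt ( 14)/11,0,1, sqrt ( 19),7]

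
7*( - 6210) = -43470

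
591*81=47871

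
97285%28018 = 13231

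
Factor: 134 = 2^1*67^1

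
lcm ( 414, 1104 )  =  3312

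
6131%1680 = 1091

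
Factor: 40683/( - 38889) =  - 13561/12963 = -3^(-1 ) *29^( - 1 )*71^1*149^( - 1 )*191^1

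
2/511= 2/511 = 0.00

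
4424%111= 95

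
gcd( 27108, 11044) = 1004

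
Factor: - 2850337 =-7^1*407191^1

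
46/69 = 2/3 =0.67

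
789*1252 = 987828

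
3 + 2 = 5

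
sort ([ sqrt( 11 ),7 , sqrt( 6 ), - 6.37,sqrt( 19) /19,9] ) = [ - 6.37,  sqrt( 19 )/19, sqrt( 6 ),sqrt( 11), 7,9]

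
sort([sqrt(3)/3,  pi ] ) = [sqrt(3 )/3, pi] 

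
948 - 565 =383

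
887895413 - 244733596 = 643161817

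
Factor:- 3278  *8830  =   - 28944740 = - 2^2*5^1*11^1*149^1*883^1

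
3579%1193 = 0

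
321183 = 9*35687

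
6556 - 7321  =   - 765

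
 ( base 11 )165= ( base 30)6C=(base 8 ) 300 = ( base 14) DA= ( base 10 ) 192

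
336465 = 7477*45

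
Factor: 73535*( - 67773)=-3^1*5^1*7^1*11^1*19^1*29^1*41^1*191^1 = -  4983687555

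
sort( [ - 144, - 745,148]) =[ - 745, - 144,  148] 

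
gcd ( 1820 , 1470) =70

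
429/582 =143/194 = 0.74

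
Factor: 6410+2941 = 3^2 *1039^1 = 9351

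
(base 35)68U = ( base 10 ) 7660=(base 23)eb1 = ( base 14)2b12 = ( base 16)1DEC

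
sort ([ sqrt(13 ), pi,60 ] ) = [pi,sqrt(13),60 ]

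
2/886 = 1/443=0.00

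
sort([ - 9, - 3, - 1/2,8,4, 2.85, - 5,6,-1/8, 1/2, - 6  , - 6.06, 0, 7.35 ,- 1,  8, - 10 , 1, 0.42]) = [ - 10 ,-9, - 6.06, - 6 , - 5, - 3, - 1,- 1/2 , - 1/8,  0,0.42, 1/2,1,2.85, 4, 6,7.35,  8,8 ] 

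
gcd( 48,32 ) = 16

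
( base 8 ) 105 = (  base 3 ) 2120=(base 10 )69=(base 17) 41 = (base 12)59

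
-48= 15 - 63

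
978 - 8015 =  - 7037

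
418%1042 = 418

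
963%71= 40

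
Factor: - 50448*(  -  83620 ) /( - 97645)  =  -2^6*3^1*37^1*59^(-1 )* 113^1*331^( - 1)*1051^1  =  - 843692352/19529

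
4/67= 4/67 = 0.06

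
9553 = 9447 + 106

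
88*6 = 528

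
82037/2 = 41018 + 1/2 = 41018.50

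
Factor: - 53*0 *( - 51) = 0^1 = 0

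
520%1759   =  520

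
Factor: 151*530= 2^1*5^1*53^1 * 151^1 = 80030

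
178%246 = 178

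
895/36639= 895/36639 = 0.02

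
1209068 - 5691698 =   -  4482630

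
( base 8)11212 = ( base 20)bh6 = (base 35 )3ul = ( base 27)6dl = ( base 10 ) 4746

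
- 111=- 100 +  - 11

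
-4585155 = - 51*89905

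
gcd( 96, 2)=2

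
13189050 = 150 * 87927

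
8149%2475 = 724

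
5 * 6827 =34135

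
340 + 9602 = 9942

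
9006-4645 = 4361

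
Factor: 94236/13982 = 47118/6991 = 2^1 * 3^1*6991^ (-1) * 7853^1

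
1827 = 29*63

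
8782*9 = 79038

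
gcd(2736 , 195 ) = 3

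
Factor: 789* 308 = 2^2*3^1*7^1*11^1* 263^1 = 243012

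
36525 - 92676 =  - 56151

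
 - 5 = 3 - 8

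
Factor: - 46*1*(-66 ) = 3036 = 2^2*3^1*11^1*23^1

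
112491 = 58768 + 53723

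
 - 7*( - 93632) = 655424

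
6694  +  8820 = 15514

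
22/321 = 22/321 = 0.07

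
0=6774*0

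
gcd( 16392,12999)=3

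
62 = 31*2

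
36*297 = 10692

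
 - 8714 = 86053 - 94767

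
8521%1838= 1169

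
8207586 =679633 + 7527953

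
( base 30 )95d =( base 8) 20107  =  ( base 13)39b8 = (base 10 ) 8263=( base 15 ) 26AD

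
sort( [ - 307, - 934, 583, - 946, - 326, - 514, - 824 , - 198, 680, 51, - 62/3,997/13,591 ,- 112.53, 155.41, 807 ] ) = [ - 946, - 934 ,-824, - 514  ,-326, - 307 , - 198, - 112.53, - 62/3,51, 997/13,  155.41, 583, 591,680,  807 ]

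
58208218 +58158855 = 116367073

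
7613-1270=6343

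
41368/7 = 5909+5/7 =5909.71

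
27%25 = 2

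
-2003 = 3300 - 5303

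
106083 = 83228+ 22855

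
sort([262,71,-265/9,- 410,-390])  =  [-410, - 390, - 265/9, 71, 262] 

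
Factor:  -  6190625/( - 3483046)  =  2^( - 1 )*5^5*283^1*248789^(- 1 ) = 884375/497578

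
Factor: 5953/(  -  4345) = - 5^(-1 )*11^(-1)*79^(-1) * 5953^1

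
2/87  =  2/87 = 0.02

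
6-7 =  - 1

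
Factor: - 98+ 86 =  - 2^2*3^1= -12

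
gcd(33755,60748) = 1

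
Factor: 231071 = 269^1*859^1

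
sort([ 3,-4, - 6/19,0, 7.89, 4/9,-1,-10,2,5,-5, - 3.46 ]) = [-10, - 5, - 4, - 3.46, - 1, - 6/19,0,4/9  ,  2,3,5,7.89]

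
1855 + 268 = 2123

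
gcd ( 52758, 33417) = 9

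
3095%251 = 83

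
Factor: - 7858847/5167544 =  - 2^( - 3 )*19^ ( - 1) *23^1*449^1*761^1* 33997^( - 1)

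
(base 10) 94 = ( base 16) 5E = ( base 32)2U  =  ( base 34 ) 2Q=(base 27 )3d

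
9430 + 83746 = 93176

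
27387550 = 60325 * 454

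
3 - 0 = 3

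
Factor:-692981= - 67^1*10343^1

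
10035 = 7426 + 2609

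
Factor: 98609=7^1* 14087^1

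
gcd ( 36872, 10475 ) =419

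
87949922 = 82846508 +5103414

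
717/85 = 8 + 37/85 = 8.44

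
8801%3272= 2257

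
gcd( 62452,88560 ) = 4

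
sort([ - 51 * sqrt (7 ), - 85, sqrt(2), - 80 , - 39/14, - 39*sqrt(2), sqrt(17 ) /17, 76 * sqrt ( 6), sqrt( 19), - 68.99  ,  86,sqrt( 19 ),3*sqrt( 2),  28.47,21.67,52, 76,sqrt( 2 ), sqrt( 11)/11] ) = [ - 51*sqrt(7 ), - 85, - 80, - 68.99, - 39*sqrt(2), -39/14, sqrt( 17 ) /17,sqrt( 11)/11, sqrt( 2 ), sqrt(2),  3*sqrt(2 ), sqrt( 19 ) , sqrt( 19), 21.67,28.47,52,76, 86,76*sqrt(6 ) ]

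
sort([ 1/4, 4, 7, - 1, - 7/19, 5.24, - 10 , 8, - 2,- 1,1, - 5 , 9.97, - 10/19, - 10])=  [ - 10, - 10, - 5 ,-2, - 1, - 1, - 10/19, - 7/19, 1/4,  1, 4, 5.24, 7,8, 9.97 ] 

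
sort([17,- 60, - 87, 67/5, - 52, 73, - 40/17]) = [ - 87, - 60,-52,-40/17, 67/5, 17,  73]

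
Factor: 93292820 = 2^2*5^1 * 4664641^1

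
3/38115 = 1/12705 =0.00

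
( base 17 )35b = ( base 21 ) 23i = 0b1111000011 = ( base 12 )683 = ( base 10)963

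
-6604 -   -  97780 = 91176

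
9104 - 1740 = 7364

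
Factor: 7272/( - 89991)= - 2^3* 3^( - 2)*11^( - 1) = -8/99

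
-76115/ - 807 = 94 + 257/807 = 94.32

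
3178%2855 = 323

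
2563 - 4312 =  - 1749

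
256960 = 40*6424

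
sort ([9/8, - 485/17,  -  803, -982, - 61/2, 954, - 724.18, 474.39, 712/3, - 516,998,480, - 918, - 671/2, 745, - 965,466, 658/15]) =[ - 982,- 965,-918  , - 803, - 724.18 ,- 516, - 671/2, - 61/2, - 485/17, 9/8,658/15, 712/3, 466, 474.39, 480, 745, 954,998] 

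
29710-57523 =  - 27813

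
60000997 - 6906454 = 53094543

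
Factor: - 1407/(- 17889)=7/89 = 7^1*89^( - 1)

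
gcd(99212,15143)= 1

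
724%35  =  24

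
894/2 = 447=447.00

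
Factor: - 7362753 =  - 3^1*2454251^1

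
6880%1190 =930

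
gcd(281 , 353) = 1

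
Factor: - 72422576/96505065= - 2^4*3^( - 2)*5^( -1 )*37^( - 1) * 149^( - 1 ) * 389^(-1 )*4526411^1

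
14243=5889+8354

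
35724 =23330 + 12394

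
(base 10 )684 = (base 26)108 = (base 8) 1254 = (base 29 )nh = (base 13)408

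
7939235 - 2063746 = 5875489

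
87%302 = 87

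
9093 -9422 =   -  329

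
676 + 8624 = 9300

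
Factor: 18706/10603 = 2^1*23^( - 1) *47^1*199^1*461^ ( - 1 )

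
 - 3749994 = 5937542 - 9687536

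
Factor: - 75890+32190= - 2^2*5^2*19^1*23^1 = - 43700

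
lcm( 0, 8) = 0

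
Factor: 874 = 2^1*19^1*23^1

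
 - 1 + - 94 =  - 95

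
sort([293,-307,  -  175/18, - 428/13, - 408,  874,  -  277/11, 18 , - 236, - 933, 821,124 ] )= [ - 933 , -408, - 307, - 236, - 428/13,-277/11,-175/18,18,124,293, 821,874]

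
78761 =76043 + 2718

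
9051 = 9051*1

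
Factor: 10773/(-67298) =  - 2^( - 1)*3^4*11^( - 1 )*23^(-1)  =  - 81/506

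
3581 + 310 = 3891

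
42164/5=42164/5 = 8432.80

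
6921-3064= 3857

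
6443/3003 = 2 + 437/3003=2.15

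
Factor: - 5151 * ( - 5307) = 3^2*17^1*29^1*61^1 * 101^1 = 27336357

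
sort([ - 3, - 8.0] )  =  [ - 8.0, - 3 ] 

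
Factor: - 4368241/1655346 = - 2^( - 1 )*3^ ( - 1 ) * 7^( - 1)*11^( - 1 )*29^1*31^1*43^1*113^1*3583^ (-1) 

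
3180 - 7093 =  -  3913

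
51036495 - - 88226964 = 139263459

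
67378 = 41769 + 25609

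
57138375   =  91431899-34293524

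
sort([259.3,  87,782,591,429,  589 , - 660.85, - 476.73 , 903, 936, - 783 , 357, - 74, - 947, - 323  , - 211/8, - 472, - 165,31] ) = [ - 947 ,  -  783, - 660.85, - 476.73,  -  472, - 323, - 165, - 74, - 211/8 , 31,  87,259.3 , 357, 429,589, 591, 782,  903,936]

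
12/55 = 12/55=   0.22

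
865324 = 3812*227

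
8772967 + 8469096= 17242063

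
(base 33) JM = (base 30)lj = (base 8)1211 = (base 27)o1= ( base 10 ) 649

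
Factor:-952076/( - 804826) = 2^1*11^( - 1 )*36583^( - 1 ) * 238019^1 = 476038/402413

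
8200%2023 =108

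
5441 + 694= 6135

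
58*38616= 2239728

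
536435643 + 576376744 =1112812387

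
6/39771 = 2/13257 = 0.00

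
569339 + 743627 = 1312966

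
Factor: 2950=2^1* 5^2*59^1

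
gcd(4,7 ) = 1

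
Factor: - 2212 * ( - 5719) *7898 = 2^3*7^2*11^1*  19^1*43^1*79^1*359^1 = 99913080344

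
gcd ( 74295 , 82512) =9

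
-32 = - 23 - 9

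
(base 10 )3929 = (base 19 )agf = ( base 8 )7531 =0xF59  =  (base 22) 82d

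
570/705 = 38/47 = 0.81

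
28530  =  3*9510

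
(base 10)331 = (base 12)237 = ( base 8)513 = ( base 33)a1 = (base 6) 1311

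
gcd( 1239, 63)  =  21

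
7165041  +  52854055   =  60019096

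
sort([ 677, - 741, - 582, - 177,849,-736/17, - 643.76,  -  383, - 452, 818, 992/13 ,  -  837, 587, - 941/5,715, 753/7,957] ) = [-837, - 741, - 643.76, - 582,-452, - 383, - 941/5, - 177, - 736/17,992/13, 753/7, 587, 677,  715,818,849 , 957 ] 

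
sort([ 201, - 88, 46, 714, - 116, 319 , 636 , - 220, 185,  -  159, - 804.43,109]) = [ - 804.43, - 220,-159,-116, - 88,  46,109 , 185, 201, 319 , 636, 714]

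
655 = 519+136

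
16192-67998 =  - 51806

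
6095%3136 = 2959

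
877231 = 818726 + 58505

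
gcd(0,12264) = 12264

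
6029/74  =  81 + 35/74 = 81.47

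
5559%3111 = 2448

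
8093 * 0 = 0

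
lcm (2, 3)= 6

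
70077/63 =1112+ 1/3= 1112.33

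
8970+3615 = 12585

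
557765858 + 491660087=1049425945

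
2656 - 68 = 2588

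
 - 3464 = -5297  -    -  1833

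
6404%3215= 3189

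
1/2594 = 1/2594 = 0.00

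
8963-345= 8618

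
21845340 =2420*9027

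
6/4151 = 6/4151 = 0.00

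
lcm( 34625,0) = 0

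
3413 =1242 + 2171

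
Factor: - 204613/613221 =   -  3^(  -  1)*7^ ( - 1)*29201^(-1) * 204613^1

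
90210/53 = 1702 + 4/53 = 1702.08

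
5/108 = 5/108=0.05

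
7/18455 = 7/18455 = 0.00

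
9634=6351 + 3283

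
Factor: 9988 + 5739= 15727^1  =  15727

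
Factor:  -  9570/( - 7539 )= 3190/2513 = 2^1 * 5^1 * 7^( - 1)*11^1*29^1*359^( - 1) 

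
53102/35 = 7586/5 = 1517.20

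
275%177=98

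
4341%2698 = 1643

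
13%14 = 13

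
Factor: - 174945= - 3^1*5^1 * 107^1*109^1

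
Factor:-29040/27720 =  - 22/21  =  - 2^1*3^( - 1 ) *7^ ( - 1 )*11^1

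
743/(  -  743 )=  - 1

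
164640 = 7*23520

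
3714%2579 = 1135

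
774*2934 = 2270916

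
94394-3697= 90697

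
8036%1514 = 466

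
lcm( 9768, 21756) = 478632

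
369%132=105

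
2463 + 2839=5302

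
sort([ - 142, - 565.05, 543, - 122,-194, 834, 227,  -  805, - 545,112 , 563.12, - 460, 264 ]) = [ - 805, - 565.05, - 545, - 460, - 194, - 142, - 122, 112, 227, 264, 543, 563.12, 834 ] 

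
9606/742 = 12 + 351/371  =  12.95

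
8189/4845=1  +  176/255=1.69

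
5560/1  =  5560 = 5560.00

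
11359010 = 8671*1310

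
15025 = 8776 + 6249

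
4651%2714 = 1937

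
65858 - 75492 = -9634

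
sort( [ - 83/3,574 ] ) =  [ - 83/3,  574 ] 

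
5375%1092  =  1007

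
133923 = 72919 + 61004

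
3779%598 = 191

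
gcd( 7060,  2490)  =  10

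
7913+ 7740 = 15653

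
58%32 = 26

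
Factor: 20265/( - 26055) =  - 7/9 = - 3^( - 2 )*7^1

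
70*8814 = 616980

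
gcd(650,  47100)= 50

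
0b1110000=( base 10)112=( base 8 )160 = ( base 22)52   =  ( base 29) 3p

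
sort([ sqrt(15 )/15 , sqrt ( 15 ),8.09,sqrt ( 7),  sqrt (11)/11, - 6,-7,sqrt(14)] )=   [-7, - 6, sqrt(15 ) /15, sqrt(11)/11, sqrt(7), sqrt ( 14),sqrt(15 ), 8.09] 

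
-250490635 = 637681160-888171795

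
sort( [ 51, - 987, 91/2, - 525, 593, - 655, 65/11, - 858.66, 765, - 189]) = [- 987, - 858.66, - 655, - 525, - 189, 65/11, 91/2,51,593,  765] 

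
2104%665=109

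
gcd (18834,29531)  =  1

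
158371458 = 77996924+80374534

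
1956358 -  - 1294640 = 3250998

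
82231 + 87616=169847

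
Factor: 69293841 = 3^1*2683^1*8609^1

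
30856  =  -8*( - 3857)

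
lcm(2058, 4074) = 199626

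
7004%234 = 218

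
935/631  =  935/631= 1.48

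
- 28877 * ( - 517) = 14929409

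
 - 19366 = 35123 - 54489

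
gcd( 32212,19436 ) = 4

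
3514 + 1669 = 5183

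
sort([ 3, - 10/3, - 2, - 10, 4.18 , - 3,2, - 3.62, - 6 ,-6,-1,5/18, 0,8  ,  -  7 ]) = [ - 10,-7, - 6, - 6, - 3.62,  -  10/3, - 3, - 2, - 1,  0 , 5/18 , 2 , 3,4.18, 8] 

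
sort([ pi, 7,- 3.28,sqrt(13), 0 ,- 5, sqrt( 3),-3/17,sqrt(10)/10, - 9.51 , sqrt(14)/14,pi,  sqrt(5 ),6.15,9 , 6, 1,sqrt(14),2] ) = [ - 9.51, - 5, - 3.28, - 3/17,  0,sqrt(14)/14,sqrt(10)/10 , 1, sqrt( 3),2,  sqrt(5)  ,  pi,pi,sqrt( 13),sqrt(14)  ,  6 , 6.15,7, 9 ] 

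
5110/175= 29 + 1/5 =29.20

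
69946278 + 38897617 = 108843895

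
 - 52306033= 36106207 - 88412240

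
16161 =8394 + 7767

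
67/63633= 67/63633 = 0.00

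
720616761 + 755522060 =1476138821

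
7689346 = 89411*86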